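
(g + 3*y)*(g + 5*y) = g^2 + 8*g*y + 15*y^2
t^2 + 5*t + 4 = (t + 1)*(t + 4)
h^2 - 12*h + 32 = (h - 8)*(h - 4)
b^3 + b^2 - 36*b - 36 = (b - 6)*(b + 1)*(b + 6)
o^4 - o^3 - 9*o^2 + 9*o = o*(o - 3)*(o - 1)*(o + 3)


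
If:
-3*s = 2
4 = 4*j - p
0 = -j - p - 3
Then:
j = 1/5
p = -16/5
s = -2/3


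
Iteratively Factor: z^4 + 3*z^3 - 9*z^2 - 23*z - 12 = (z + 1)*(z^3 + 2*z^2 - 11*z - 12) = (z - 3)*(z + 1)*(z^2 + 5*z + 4) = (z - 3)*(z + 1)^2*(z + 4)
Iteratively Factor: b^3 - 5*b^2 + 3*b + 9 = (b - 3)*(b^2 - 2*b - 3) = (b - 3)^2*(b + 1)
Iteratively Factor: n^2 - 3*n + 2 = (n - 2)*(n - 1)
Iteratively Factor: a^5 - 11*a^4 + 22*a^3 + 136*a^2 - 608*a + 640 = (a + 4)*(a^4 - 15*a^3 + 82*a^2 - 192*a + 160) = (a - 5)*(a + 4)*(a^3 - 10*a^2 + 32*a - 32) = (a - 5)*(a - 4)*(a + 4)*(a^2 - 6*a + 8) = (a - 5)*(a - 4)*(a - 2)*(a + 4)*(a - 4)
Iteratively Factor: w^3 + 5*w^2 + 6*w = (w + 3)*(w^2 + 2*w) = (w + 2)*(w + 3)*(w)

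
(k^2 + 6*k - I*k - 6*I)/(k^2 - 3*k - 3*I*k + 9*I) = (k^2 + k*(6 - I) - 6*I)/(k^2 - 3*k*(1 + I) + 9*I)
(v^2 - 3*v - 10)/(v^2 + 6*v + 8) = (v - 5)/(v + 4)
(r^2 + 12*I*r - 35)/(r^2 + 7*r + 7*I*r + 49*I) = (r + 5*I)/(r + 7)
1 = 1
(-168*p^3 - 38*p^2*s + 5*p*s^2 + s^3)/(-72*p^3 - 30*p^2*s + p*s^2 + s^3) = (7*p + s)/(3*p + s)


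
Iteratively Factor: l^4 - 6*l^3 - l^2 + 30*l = (l - 3)*(l^3 - 3*l^2 - 10*l) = (l - 3)*(l + 2)*(l^2 - 5*l) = (l - 5)*(l - 3)*(l + 2)*(l)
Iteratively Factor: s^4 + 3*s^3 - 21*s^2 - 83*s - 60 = (s - 5)*(s^3 + 8*s^2 + 19*s + 12) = (s - 5)*(s + 1)*(s^2 + 7*s + 12) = (s - 5)*(s + 1)*(s + 4)*(s + 3)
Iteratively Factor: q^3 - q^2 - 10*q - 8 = (q + 2)*(q^2 - 3*q - 4) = (q + 1)*(q + 2)*(q - 4)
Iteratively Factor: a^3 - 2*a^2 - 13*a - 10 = (a + 2)*(a^2 - 4*a - 5) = (a + 1)*(a + 2)*(a - 5)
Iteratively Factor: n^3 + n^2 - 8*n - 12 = (n + 2)*(n^2 - n - 6) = (n + 2)^2*(n - 3)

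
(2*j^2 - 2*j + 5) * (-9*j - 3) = -18*j^3 + 12*j^2 - 39*j - 15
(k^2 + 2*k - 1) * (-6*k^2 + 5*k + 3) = -6*k^4 - 7*k^3 + 19*k^2 + k - 3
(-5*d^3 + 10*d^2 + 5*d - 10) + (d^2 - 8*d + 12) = -5*d^3 + 11*d^2 - 3*d + 2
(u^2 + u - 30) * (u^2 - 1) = u^4 + u^3 - 31*u^2 - u + 30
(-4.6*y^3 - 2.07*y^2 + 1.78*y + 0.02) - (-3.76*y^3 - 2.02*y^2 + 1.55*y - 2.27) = -0.84*y^3 - 0.0499999999999998*y^2 + 0.23*y + 2.29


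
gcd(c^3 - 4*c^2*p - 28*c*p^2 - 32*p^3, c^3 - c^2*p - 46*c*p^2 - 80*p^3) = -c^2 + 6*c*p + 16*p^2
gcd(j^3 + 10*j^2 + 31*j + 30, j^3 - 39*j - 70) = j^2 + 7*j + 10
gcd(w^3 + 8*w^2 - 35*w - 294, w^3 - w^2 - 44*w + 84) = w^2 + w - 42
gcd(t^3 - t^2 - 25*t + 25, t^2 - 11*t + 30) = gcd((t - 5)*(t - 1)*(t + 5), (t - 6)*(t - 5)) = t - 5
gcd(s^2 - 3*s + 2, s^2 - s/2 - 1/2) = s - 1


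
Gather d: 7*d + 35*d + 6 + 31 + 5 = 42*d + 42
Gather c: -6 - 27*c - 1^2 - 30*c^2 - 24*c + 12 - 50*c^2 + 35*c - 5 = -80*c^2 - 16*c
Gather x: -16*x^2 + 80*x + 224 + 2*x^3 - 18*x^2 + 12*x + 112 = 2*x^3 - 34*x^2 + 92*x + 336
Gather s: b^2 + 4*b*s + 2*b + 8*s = b^2 + 2*b + s*(4*b + 8)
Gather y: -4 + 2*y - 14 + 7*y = 9*y - 18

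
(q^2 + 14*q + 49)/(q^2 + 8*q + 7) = (q + 7)/(q + 1)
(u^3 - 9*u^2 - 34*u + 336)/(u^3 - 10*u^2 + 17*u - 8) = (u^2 - u - 42)/(u^2 - 2*u + 1)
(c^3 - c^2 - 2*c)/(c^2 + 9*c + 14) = c*(c^2 - c - 2)/(c^2 + 9*c + 14)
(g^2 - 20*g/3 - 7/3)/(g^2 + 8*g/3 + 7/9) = 3*(g - 7)/(3*g + 7)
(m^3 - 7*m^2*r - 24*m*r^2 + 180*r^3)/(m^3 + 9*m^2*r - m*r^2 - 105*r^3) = (-m^2 + 12*m*r - 36*r^2)/(-m^2 - 4*m*r + 21*r^2)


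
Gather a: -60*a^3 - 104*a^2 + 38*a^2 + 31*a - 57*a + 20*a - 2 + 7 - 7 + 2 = -60*a^3 - 66*a^2 - 6*a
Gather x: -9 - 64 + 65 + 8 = 0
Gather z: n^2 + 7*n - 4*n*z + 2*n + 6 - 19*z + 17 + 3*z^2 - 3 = n^2 + 9*n + 3*z^2 + z*(-4*n - 19) + 20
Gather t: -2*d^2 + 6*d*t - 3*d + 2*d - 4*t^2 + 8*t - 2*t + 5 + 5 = -2*d^2 - d - 4*t^2 + t*(6*d + 6) + 10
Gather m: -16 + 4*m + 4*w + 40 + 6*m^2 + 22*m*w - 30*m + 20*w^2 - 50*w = 6*m^2 + m*(22*w - 26) + 20*w^2 - 46*w + 24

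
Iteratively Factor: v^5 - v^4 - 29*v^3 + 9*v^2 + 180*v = (v)*(v^4 - v^3 - 29*v^2 + 9*v + 180) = v*(v - 5)*(v^3 + 4*v^2 - 9*v - 36) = v*(v - 5)*(v - 3)*(v^2 + 7*v + 12) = v*(v - 5)*(v - 3)*(v + 3)*(v + 4)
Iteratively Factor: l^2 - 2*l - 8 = (l - 4)*(l + 2)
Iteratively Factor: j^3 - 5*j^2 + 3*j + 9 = (j + 1)*(j^2 - 6*j + 9) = (j - 3)*(j + 1)*(j - 3)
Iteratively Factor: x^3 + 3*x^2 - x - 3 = (x + 1)*(x^2 + 2*x - 3) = (x + 1)*(x + 3)*(x - 1)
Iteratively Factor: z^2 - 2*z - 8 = (z + 2)*(z - 4)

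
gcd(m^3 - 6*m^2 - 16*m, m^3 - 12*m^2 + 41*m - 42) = 1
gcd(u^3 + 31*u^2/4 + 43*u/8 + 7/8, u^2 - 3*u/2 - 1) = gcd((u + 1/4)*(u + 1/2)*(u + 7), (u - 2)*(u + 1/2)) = u + 1/2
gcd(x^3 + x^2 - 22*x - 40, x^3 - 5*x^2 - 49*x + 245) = x - 5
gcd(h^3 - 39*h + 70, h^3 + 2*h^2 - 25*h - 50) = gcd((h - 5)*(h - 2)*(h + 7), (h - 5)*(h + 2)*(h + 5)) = h - 5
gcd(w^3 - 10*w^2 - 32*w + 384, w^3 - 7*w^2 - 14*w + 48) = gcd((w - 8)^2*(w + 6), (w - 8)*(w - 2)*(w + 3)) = w - 8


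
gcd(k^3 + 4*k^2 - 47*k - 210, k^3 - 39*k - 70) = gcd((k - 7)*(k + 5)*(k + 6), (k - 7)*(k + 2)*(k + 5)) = k^2 - 2*k - 35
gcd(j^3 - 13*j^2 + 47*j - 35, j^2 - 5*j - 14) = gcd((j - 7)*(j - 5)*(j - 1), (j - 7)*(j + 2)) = j - 7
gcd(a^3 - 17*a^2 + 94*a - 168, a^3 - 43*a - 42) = a - 7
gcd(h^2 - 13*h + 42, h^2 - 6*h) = h - 6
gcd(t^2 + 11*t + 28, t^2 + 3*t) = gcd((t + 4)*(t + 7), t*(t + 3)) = 1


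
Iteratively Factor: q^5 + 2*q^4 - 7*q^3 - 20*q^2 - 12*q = (q + 1)*(q^4 + q^3 - 8*q^2 - 12*q) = (q - 3)*(q + 1)*(q^3 + 4*q^2 + 4*q) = (q - 3)*(q + 1)*(q + 2)*(q^2 + 2*q) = q*(q - 3)*(q + 1)*(q + 2)*(q + 2)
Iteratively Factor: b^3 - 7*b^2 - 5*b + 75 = (b - 5)*(b^2 - 2*b - 15) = (b - 5)^2*(b + 3)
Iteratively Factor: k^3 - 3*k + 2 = (k + 2)*(k^2 - 2*k + 1) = (k - 1)*(k + 2)*(k - 1)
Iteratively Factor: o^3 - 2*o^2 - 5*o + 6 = (o + 2)*(o^2 - 4*o + 3) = (o - 1)*(o + 2)*(o - 3)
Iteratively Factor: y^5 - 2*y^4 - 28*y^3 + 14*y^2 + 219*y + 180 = (y + 3)*(y^4 - 5*y^3 - 13*y^2 + 53*y + 60) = (y + 3)^2*(y^3 - 8*y^2 + 11*y + 20) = (y - 4)*(y + 3)^2*(y^2 - 4*y - 5) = (y - 4)*(y + 1)*(y + 3)^2*(y - 5)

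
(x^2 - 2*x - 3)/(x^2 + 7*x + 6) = (x - 3)/(x + 6)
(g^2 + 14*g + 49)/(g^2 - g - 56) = (g + 7)/(g - 8)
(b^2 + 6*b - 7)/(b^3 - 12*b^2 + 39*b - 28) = (b + 7)/(b^2 - 11*b + 28)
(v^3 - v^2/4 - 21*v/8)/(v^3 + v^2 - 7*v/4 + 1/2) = v*(8*v^2 - 2*v - 21)/(2*(4*v^3 + 4*v^2 - 7*v + 2))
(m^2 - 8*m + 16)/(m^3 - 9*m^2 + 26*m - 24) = (m - 4)/(m^2 - 5*m + 6)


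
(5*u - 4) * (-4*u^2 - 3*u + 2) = -20*u^3 + u^2 + 22*u - 8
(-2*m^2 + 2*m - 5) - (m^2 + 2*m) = -3*m^2 - 5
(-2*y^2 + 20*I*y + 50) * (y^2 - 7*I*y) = -2*y^4 + 34*I*y^3 + 190*y^2 - 350*I*y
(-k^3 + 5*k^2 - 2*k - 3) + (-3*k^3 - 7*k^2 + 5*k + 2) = -4*k^3 - 2*k^2 + 3*k - 1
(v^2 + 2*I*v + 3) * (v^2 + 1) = v^4 + 2*I*v^3 + 4*v^2 + 2*I*v + 3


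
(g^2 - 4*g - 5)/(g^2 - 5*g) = (g + 1)/g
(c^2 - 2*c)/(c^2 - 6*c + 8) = c/(c - 4)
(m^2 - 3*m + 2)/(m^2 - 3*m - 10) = (-m^2 + 3*m - 2)/(-m^2 + 3*m + 10)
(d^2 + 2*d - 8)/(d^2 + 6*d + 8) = (d - 2)/(d + 2)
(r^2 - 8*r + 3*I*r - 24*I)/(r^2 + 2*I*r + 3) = (r - 8)/(r - I)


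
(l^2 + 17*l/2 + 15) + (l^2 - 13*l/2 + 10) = 2*l^2 + 2*l + 25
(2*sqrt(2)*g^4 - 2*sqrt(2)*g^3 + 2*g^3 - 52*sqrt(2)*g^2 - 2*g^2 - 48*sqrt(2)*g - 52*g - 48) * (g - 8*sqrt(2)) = 2*sqrt(2)*g^5 - 30*g^4 - 2*sqrt(2)*g^4 - 68*sqrt(2)*g^3 + 30*g^3 - 32*sqrt(2)*g^2 + 780*g^2 + 416*sqrt(2)*g + 720*g + 384*sqrt(2)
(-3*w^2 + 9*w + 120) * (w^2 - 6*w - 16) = -3*w^4 + 27*w^3 + 114*w^2 - 864*w - 1920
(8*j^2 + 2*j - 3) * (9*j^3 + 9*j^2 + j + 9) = 72*j^5 + 90*j^4 - j^3 + 47*j^2 + 15*j - 27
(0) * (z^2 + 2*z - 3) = 0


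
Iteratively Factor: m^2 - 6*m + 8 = (m - 2)*(m - 4)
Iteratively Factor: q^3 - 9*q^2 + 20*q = (q - 4)*(q^2 - 5*q) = (q - 5)*(q - 4)*(q)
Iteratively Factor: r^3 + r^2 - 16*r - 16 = (r + 4)*(r^2 - 3*r - 4) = (r - 4)*(r + 4)*(r + 1)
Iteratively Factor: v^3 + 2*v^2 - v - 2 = (v + 1)*(v^2 + v - 2) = (v + 1)*(v + 2)*(v - 1)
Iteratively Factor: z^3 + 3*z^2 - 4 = (z - 1)*(z^2 + 4*z + 4) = (z - 1)*(z + 2)*(z + 2)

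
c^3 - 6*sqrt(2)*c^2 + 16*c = c*(c - 4*sqrt(2))*(c - 2*sqrt(2))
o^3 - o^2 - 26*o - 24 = (o - 6)*(o + 1)*(o + 4)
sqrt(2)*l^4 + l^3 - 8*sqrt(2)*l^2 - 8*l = l*(l - 2*sqrt(2))*(l + 2*sqrt(2))*(sqrt(2)*l + 1)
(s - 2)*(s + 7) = s^2 + 5*s - 14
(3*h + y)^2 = 9*h^2 + 6*h*y + y^2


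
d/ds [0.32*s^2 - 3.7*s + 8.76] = 0.64*s - 3.7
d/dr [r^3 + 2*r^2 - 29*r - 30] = 3*r^2 + 4*r - 29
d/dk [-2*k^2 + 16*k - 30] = 16 - 4*k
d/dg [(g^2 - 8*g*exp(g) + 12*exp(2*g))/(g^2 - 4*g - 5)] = 2*(-(g - 2)*(g^2 - 8*g*exp(g) + 12*exp(2*g)) + (-g^2 + 4*g + 5)*(4*g*exp(g) - g - 12*exp(2*g) + 4*exp(g)))/(-g^2 + 4*g + 5)^2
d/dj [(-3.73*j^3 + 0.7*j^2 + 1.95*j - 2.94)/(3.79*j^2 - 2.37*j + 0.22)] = (-14.1367*j^4 + 17.6802*j^3 - 11.5113*j^2 + 22.5932*j - 6.5388)/(14.3641*j^4 - 17.9646*j^3 + 7.2845*j^2 - 1.0428*j + 0.0484)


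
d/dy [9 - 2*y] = -2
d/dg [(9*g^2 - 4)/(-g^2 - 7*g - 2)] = (-63*g^2 - 44*g - 28)/(g^4 + 14*g^3 + 53*g^2 + 28*g + 4)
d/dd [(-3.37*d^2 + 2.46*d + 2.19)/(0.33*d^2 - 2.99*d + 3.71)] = (9.2645*d^2 - 26.4508*d + 15.6747)/(0.1089*d^4 - 1.9734*d^3 + 11.3887*d^2 - 22.1858*d + 13.7641)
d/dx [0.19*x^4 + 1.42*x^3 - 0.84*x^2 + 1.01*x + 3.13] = 0.76*x^3 + 4.26*x^2 - 1.68*x + 1.01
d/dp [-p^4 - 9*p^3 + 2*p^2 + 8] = p*(-4*p^2 - 27*p + 4)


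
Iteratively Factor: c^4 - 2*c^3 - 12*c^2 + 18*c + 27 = (c - 3)*(c^3 + c^2 - 9*c - 9) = (c - 3)*(c + 3)*(c^2 - 2*c - 3) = (c - 3)*(c + 1)*(c + 3)*(c - 3)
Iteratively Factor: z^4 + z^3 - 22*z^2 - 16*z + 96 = (z + 4)*(z^3 - 3*z^2 - 10*z + 24) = (z + 3)*(z + 4)*(z^2 - 6*z + 8) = (z - 4)*(z + 3)*(z + 4)*(z - 2)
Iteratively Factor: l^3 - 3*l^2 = (l)*(l^2 - 3*l) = l*(l - 3)*(l)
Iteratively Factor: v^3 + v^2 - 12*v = (v + 4)*(v^2 - 3*v) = v*(v + 4)*(v - 3)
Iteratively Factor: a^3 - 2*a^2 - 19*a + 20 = (a - 1)*(a^2 - a - 20) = (a - 5)*(a - 1)*(a + 4)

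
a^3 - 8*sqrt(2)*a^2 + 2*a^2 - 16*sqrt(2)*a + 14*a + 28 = (a + 2)*(a - 7*sqrt(2))*(a - sqrt(2))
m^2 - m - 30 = (m - 6)*(m + 5)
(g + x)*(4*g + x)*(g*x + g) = 4*g^3*x + 4*g^3 + 5*g^2*x^2 + 5*g^2*x + g*x^3 + g*x^2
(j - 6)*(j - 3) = j^2 - 9*j + 18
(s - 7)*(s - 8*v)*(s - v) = s^3 - 9*s^2*v - 7*s^2 + 8*s*v^2 + 63*s*v - 56*v^2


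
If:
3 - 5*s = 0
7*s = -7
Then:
No Solution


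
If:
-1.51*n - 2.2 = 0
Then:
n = -1.46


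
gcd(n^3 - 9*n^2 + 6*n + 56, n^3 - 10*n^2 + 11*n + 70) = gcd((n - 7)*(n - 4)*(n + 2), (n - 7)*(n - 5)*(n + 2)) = n^2 - 5*n - 14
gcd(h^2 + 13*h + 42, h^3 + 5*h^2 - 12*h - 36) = h + 6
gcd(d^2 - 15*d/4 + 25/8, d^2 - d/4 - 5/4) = d - 5/4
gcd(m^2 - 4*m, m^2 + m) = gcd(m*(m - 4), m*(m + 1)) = m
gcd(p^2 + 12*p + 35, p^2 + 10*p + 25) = p + 5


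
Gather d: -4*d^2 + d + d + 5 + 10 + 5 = -4*d^2 + 2*d + 20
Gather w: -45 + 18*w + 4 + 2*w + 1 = 20*w - 40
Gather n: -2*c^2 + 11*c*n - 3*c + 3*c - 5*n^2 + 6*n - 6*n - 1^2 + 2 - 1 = -2*c^2 + 11*c*n - 5*n^2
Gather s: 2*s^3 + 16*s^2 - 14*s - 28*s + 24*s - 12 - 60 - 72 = 2*s^3 + 16*s^2 - 18*s - 144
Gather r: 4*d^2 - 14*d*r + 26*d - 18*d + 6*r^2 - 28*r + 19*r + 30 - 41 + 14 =4*d^2 + 8*d + 6*r^2 + r*(-14*d - 9) + 3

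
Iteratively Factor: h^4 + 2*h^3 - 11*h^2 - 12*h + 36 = (h - 2)*(h^3 + 4*h^2 - 3*h - 18) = (h - 2)*(h + 3)*(h^2 + h - 6) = (h - 2)^2*(h + 3)*(h + 3)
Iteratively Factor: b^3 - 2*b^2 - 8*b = (b)*(b^2 - 2*b - 8) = b*(b + 2)*(b - 4)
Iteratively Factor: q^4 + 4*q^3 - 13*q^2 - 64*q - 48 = (q - 4)*(q^3 + 8*q^2 + 19*q + 12) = (q - 4)*(q + 3)*(q^2 + 5*q + 4) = (q - 4)*(q + 1)*(q + 3)*(q + 4)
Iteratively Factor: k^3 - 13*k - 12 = (k + 1)*(k^2 - k - 12) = (k - 4)*(k + 1)*(k + 3)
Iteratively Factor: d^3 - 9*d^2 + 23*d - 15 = (d - 3)*(d^2 - 6*d + 5) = (d - 3)*(d - 1)*(d - 5)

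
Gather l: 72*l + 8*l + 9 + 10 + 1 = 80*l + 20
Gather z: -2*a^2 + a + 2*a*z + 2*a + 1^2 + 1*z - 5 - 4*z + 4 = -2*a^2 + 3*a + z*(2*a - 3)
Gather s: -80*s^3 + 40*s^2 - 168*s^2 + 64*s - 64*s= -80*s^3 - 128*s^2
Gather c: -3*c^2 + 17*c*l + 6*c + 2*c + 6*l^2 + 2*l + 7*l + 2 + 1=-3*c^2 + c*(17*l + 8) + 6*l^2 + 9*l + 3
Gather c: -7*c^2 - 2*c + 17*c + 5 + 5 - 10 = -7*c^2 + 15*c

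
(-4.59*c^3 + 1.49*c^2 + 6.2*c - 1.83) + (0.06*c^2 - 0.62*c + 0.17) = -4.59*c^3 + 1.55*c^2 + 5.58*c - 1.66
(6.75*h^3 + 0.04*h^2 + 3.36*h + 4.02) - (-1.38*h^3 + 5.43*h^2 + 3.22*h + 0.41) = 8.13*h^3 - 5.39*h^2 + 0.14*h + 3.61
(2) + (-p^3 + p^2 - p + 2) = -p^3 + p^2 - p + 4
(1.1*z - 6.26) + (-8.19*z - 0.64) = -7.09*z - 6.9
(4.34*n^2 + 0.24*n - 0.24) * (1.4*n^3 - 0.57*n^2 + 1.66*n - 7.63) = 6.076*n^5 - 2.1378*n^4 + 6.7316*n^3 - 32.579*n^2 - 2.2296*n + 1.8312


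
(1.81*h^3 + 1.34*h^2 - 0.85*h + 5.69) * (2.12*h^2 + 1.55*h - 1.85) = 3.8372*h^5 + 5.6463*h^4 - 3.0735*h^3 + 8.2663*h^2 + 10.392*h - 10.5265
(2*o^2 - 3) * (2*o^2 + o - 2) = 4*o^4 + 2*o^3 - 10*o^2 - 3*o + 6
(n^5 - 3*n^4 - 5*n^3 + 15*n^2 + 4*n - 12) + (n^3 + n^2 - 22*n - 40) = n^5 - 3*n^4 - 4*n^3 + 16*n^2 - 18*n - 52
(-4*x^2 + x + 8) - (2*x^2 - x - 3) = -6*x^2 + 2*x + 11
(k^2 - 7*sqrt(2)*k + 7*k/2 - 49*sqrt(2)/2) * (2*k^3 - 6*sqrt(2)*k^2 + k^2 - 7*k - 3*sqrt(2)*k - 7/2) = 2*k^5 - 20*sqrt(2)*k^4 + 8*k^4 - 80*sqrt(2)*k^3 + 161*k^3/2 + 14*sqrt(2)*k^2 + 308*k^2 + 539*k/4 + 196*sqrt(2)*k + 343*sqrt(2)/4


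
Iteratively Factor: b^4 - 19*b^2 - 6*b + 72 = (b - 4)*(b^3 + 4*b^2 - 3*b - 18) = (b - 4)*(b + 3)*(b^2 + b - 6) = (b - 4)*(b + 3)^2*(b - 2)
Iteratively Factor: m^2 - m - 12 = (m + 3)*(m - 4)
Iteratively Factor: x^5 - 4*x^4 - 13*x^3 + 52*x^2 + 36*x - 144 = (x - 4)*(x^4 - 13*x^2 + 36) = (x - 4)*(x - 2)*(x^3 + 2*x^2 - 9*x - 18) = (x - 4)*(x - 2)*(x + 3)*(x^2 - x - 6) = (x - 4)*(x - 3)*(x - 2)*(x + 3)*(x + 2)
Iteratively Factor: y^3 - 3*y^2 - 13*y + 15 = (y - 1)*(y^2 - 2*y - 15) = (y - 1)*(y + 3)*(y - 5)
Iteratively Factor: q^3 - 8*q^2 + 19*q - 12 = (q - 1)*(q^2 - 7*q + 12) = (q - 3)*(q - 1)*(q - 4)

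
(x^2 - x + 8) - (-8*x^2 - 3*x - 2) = 9*x^2 + 2*x + 10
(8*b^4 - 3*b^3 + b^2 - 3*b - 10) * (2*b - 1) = 16*b^5 - 14*b^4 + 5*b^3 - 7*b^2 - 17*b + 10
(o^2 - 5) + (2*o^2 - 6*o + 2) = 3*o^2 - 6*o - 3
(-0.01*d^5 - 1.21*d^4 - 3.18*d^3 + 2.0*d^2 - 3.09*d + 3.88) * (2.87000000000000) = -0.0287*d^5 - 3.4727*d^4 - 9.1266*d^3 + 5.74*d^2 - 8.8683*d + 11.1356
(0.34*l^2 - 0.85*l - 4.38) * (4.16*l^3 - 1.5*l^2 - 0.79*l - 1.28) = 1.4144*l^5 - 4.046*l^4 - 17.2144*l^3 + 6.8063*l^2 + 4.5482*l + 5.6064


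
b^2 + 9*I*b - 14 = (b + 2*I)*(b + 7*I)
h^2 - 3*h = h*(h - 3)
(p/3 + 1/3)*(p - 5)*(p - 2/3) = p^3/3 - 14*p^2/9 - 7*p/9 + 10/9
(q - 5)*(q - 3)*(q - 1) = q^3 - 9*q^2 + 23*q - 15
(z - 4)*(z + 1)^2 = z^3 - 2*z^2 - 7*z - 4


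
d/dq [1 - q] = -1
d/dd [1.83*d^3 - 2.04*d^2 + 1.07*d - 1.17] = 5.49*d^2 - 4.08*d + 1.07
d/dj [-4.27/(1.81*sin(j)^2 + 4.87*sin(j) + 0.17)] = (15.4574*sin(j) + 20.7949)*cos(j)/(1.81*sin(j)^2 + 4.87*sin(j) + 0.17)^2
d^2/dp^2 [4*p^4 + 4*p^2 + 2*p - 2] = 48*p^2 + 8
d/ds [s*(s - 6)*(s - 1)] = 3*s^2 - 14*s + 6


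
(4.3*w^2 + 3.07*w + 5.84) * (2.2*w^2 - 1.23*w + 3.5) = 9.46*w^4 + 1.465*w^3 + 24.1219*w^2 + 3.5618*w + 20.44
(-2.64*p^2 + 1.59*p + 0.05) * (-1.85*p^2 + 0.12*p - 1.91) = 4.884*p^4 - 3.2583*p^3 + 5.1407*p^2 - 3.0309*p - 0.0955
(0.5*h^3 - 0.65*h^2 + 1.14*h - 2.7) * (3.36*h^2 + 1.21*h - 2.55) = 1.68*h^5 - 1.579*h^4 + 1.7689*h^3 - 6.0351*h^2 - 6.174*h + 6.885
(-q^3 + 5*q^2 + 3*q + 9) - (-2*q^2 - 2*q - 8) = -q^3 + 7*q^2 + 5*q + 17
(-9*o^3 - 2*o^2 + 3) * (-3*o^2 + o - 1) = 27*o^5 - 3*o^4 + 7*o^3 - 7*o^2 + 3*o - 3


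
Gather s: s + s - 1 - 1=2*s - 2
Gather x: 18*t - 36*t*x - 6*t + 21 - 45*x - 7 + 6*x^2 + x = 12*t + 6*x^2 + x*(-36*t - 44) + 14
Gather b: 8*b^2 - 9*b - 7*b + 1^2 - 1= 8*b^2 - 16*b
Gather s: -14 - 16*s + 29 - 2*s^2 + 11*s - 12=-2*s^2 - 5*s + 3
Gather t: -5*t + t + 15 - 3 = 12 - 4*t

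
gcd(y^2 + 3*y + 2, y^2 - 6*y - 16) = y + 2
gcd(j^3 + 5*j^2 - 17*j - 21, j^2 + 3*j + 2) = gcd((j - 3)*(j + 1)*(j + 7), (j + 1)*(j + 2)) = j + 1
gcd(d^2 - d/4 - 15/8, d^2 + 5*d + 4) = 1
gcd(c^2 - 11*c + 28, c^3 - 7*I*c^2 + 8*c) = 1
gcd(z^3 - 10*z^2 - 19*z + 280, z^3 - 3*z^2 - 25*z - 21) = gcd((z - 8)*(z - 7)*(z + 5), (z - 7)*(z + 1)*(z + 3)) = z - 7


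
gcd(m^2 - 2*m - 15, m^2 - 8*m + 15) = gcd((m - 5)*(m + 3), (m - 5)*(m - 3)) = m - 5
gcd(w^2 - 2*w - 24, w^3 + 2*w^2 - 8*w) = w + 4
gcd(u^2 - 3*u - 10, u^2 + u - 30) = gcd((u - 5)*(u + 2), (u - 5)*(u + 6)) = u - 5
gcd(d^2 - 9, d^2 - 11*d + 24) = d - 3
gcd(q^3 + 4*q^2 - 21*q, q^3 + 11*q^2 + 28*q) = q^2 + 7*q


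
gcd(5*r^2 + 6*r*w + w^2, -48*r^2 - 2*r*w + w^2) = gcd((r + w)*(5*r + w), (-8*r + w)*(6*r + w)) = 1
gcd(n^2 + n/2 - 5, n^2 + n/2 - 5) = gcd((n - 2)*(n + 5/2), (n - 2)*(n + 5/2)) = n^2 + n/2 - 5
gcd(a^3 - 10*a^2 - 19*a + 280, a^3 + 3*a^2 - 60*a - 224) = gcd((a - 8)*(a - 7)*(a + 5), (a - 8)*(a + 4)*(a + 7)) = a - 8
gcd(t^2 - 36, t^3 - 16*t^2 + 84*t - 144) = t - 6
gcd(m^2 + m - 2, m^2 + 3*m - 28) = 1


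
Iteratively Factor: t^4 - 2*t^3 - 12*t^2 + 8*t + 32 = (t + 2)*(t^3 - 4*t^2 - 4*t + 16) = (t - 4)*(t + 2)*(t^2 - 4) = (t - 4)*(t - 2)*(t + 2)*(t + 2)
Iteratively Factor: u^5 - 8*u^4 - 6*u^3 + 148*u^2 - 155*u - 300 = (u - 5)*(u^4 - 3*u^3 - 21*u^2 + 43*u + 60) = (u - 5)^2*(u^3 + 2*u^2 - 11*u - 12) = (u - 5)^2*(u - 3)*(u^2 + 5*u + 4) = (u - 5)^2*(u - 3)*(u + 1)*(u + 4)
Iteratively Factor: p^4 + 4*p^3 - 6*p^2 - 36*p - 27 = (p - 3)*(p^3 + 7*p^2 + 15*p + 9) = (p - 3)*(p + 1)*(p^2 + 6*p + 9) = (p - 3)*(p + 1)*(p + 3)*(p + 3)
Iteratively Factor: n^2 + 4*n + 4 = (n + 2)*(n + 2)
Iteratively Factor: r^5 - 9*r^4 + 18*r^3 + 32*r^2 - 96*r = (r)*(r^4 - 9*r^3 + 18*r^2 + 32*r - 96) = r*(r - 4)*(r^3 - 5*r^2 - 2*r + 24) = r*(r - 4)^2*(r^2 - r - 6) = r*(r - 4)^2*(r - 3)*(r + 2)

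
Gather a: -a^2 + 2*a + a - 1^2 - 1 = -a^2 + 3*a - 2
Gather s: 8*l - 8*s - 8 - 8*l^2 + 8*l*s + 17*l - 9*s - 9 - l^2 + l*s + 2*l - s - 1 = -9*l^2 + 27*l + s*(9*l - 18) - 18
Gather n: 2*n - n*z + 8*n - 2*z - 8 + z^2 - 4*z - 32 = n*(10 - z) + z^2 - 6*z - 40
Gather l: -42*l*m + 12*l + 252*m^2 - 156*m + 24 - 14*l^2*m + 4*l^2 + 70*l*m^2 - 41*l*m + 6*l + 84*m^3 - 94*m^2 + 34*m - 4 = l^2*(4 - 14*m) + l*(70*m^2 - 83*m + 18) + 84*m^3 + 158*m^2 - 122*m + 20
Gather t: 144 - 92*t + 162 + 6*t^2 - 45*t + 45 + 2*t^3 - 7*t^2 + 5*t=2*t^3 - t^2 - 132*t + 351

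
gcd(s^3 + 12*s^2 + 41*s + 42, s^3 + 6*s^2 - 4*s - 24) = s + 2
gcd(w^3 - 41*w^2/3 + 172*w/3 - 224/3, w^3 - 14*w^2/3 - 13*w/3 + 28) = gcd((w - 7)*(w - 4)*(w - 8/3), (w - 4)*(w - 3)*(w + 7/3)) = w - 4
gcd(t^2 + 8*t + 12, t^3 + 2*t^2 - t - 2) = t + 2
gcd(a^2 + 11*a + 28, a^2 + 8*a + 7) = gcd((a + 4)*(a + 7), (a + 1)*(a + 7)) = a + 7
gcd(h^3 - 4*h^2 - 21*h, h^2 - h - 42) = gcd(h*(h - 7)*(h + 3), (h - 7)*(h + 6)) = h - 7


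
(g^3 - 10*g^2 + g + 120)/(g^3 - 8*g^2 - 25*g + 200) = (g + 3)/(g + 5)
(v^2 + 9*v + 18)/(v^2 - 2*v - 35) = (v^2 + 9*v + 18)/(v^2 - 2*v - 35)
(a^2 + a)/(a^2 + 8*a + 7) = a/(a + 7)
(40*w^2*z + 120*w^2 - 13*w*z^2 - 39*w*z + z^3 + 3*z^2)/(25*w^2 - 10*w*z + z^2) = (-8*w*z - 24*w + z^2 + 3*z)/(-5*w + z)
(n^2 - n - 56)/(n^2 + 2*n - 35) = (n - 8)/(n - 5)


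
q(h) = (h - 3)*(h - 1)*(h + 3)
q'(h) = (h - 3)*(h - 1) + (h - 3)*(h + 3) + (h - 1)*(h + 3)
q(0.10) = 8.09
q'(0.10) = -9.17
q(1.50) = -3.38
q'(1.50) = -5.25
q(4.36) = 33.63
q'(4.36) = 39.31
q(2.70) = -2.91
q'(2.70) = 7.47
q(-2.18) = 13.51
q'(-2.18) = 9.62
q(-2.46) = 10.20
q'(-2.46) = 14.07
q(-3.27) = -7.23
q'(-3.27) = 29.62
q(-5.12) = -105.35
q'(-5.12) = 79.88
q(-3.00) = 0.00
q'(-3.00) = 24.00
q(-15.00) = -3456.00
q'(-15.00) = 696.00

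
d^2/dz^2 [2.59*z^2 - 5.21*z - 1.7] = 5.18000000000000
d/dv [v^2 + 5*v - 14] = 2*v + 5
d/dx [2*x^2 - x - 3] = 4*x - 1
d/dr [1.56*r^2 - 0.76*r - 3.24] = 3.12*r - 0.76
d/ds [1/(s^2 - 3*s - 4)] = (3 - 2*s)/(-s^2 + 3*s + 4)^2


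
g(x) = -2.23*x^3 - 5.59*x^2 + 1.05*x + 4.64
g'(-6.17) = -184.65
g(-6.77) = 433.27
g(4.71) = -347.43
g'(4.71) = -200.02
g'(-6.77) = -229.88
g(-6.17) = 309.15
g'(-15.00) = -1336.50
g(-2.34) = 0.15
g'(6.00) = -306.87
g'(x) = -6.69*x^2 - 11.18*x + 1.05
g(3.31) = -134.00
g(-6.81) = 442.53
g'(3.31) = -109.25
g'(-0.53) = 5.10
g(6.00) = -671.98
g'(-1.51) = 2.68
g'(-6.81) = -233.07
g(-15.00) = 6257.39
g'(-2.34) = -9.42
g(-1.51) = -2.01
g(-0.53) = 2.85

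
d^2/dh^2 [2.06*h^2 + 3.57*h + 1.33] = 4.12000000000000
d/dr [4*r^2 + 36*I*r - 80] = 8*r + 36*I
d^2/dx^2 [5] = 0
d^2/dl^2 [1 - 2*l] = 0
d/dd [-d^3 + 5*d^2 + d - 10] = -3*d^2 + 10*d + 1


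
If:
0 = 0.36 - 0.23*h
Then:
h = 1.57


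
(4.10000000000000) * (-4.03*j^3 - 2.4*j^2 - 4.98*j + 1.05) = -16.523*j^3 - 9.84*j^2 - 20.418*j + 4.305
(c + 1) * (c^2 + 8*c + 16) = c^3 + 9*c^2 + 24*c + 16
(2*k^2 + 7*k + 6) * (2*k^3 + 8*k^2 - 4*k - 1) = 4*k^5 + 30*k^4 + 60*k^3 + 18*k^2 - 31*k - 6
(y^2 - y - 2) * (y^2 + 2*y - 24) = y^4 + y^3 - 28*y^2 + 20*y + 48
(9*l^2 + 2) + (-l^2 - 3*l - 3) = 8*l^2 - 3*l - 1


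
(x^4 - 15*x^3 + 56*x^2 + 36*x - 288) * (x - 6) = x^5 - 21*x^4 + 146*x^3 - 300*x^2 - 504*x + 1728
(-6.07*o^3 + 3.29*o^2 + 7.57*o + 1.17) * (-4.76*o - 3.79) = 28.8932*o^4 + 7.3449*o^3 - 48.5023*o^2 - 34.2595*o - 4.4343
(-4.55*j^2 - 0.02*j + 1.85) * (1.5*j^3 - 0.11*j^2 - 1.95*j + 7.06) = -6.825*j^5 + 0.4705*j^4 + 11.6497*j^3 - 32.2875*j^2 - 3.7487*j + 13.061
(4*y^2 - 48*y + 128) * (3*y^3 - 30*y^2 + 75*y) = 12*y^5 - 264*y^4 + 2124*y^3 - 7440*y^2 + 9600*y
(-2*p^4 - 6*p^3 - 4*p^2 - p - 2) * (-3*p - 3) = 6*p^5 + 24*p^4 + 30*p^3 + 15*p^2 + 9*p + 6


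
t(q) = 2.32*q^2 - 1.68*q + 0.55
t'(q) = 4.64*q - 1.68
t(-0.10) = 0.74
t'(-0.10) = -2.14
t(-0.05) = 0.64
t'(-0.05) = -1.91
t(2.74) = 13.36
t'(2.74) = 11.03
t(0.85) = 0.80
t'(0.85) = 2.26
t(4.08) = 32.32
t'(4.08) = 17.25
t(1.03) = 1.28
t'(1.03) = 3.10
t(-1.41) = 7.53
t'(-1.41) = -8.22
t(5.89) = 71.14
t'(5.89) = 25.65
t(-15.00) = 547.75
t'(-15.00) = -71.28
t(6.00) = 73.99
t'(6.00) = 26.16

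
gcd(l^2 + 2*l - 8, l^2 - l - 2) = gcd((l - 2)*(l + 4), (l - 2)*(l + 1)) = l - 2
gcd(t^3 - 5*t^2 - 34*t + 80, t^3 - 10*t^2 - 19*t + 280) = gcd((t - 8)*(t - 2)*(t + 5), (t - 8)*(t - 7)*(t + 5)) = t^2 - 3*t - 40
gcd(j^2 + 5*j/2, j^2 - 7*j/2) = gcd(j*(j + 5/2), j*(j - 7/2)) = j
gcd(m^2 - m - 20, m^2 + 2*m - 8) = m + 4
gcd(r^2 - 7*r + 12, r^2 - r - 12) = r - 4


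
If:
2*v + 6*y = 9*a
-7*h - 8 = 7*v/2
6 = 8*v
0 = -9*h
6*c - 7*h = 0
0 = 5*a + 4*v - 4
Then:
No Solution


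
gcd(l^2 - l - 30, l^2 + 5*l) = l + 5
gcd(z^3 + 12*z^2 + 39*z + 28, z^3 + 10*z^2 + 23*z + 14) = z^2 + 8*z + 7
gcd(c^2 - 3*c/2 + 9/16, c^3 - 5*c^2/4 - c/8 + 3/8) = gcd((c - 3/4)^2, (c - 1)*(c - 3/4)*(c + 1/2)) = c - 3/4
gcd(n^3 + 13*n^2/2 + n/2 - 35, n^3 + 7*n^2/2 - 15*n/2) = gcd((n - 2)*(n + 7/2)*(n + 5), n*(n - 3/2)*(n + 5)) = n + 5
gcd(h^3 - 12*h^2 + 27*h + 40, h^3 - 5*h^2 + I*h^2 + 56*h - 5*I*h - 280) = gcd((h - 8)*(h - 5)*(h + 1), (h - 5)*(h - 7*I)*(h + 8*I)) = h - 5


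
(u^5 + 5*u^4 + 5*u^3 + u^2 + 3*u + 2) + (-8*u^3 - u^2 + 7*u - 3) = u^5 + 5*u^4 - 3*u^3 + 10*u - 1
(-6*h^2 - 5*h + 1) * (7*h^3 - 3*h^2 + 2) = -42*h^5 - 17*h^4 + 22*h^3 - 15*h^2 - 10*h + 2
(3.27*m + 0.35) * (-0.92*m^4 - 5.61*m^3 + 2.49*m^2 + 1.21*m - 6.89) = -3.0084*m^5 - 18.6667*m^4 + 6.1788*m^3 + 4.8282*m^2 - 22.1068*m - 2.4115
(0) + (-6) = -6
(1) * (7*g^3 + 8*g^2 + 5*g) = 7*g^3 + 8*g^2 + 5*g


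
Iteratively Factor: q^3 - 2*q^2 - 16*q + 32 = (q - 2)*(q^2 - 16) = (q - 2)*(q + 4)*(q - 4)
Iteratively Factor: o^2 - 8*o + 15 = (o - 3)*(o - 5)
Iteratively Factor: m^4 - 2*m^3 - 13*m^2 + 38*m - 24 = (m - 1)*(m^3 - m^2 - 14*m + 24) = (m - 3)*(m - 1)*(m^2 + 2*m - 8) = (m - 3)*(m - 1)*(m + 4)*(m - 2)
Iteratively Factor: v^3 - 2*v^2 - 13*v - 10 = (v - 5)*(v^2 + 3*v + 2) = (v - 5)*(v + 2)*(v + 1)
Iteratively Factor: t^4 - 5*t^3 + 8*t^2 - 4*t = (t)*(t^3 - 5*t^2 + 8*t - 4) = t*(t - 2)*(t^2 - 3*t + 2) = t*(t - 2)^2*(t - 1)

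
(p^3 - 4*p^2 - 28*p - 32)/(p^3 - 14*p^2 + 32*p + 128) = (p + 2)/(p - 8)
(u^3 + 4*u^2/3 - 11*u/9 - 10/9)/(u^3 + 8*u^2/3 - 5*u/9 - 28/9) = (9*u^2 + 21*u + 10)/(9*u^2 + 33*u + 28)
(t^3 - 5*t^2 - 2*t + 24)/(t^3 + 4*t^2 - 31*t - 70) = (t^2 - 7*t + 12)/(t^2 + 2*t - 35)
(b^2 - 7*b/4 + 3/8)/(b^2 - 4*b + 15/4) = (4*b - 1)/(2*(2*b - 5))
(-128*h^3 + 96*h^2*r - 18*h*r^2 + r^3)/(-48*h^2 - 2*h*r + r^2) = (16*h^2 - 10*h*r + r^2)/(6*h + r)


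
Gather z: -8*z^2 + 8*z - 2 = -8*z^2 + 8*z - 2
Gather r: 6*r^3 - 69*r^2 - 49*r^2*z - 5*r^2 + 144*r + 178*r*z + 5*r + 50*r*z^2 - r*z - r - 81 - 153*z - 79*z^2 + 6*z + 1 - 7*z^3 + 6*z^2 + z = 6*r^3 + r^2*(-49*z - 74) + r*(50*z^2 + 177*z + 148) - 7*z^3 - 73*z^2 - 146*z - 80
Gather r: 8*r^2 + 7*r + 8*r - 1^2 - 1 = 8*r^2 + 15*r - 2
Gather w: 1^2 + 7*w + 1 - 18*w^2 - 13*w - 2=-18*w^2 - 6*w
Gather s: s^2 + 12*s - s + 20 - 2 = s^2 + 11*s + 18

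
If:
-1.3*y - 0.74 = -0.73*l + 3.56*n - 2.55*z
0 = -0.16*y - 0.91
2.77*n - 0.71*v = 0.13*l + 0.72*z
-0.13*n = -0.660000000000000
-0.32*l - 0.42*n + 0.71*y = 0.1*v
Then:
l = -23.27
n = 5.08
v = 12.77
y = -5.69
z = 11.14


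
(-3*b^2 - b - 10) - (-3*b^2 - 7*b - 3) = 6*b - 7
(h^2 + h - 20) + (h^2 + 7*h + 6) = 2*h^2 + 8*h - 14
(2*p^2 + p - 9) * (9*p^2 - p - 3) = 18*p^4 + 7*p^3 - 88*p^2 + 6*p + 27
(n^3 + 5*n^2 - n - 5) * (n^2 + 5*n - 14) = n^5 + 10*n^4 + 10*n^3 - 80*n^2 - 11*n + 70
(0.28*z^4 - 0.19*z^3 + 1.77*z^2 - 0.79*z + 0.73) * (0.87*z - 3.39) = 0.2436*z^5 - 1.1145*z^4 + 2.184*z^3 - 6.6876*z^2 + 3.3132*z - 2.4747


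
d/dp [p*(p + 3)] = 2*p + 3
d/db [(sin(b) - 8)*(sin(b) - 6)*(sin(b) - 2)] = (3*sin(b)^2 - 32*sin(b) + 76)*cos(b)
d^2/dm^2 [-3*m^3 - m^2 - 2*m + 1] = -18*m - 2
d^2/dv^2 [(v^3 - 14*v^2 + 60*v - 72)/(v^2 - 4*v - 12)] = 64/(v^3 + 6*v^2 + 12*v + 8)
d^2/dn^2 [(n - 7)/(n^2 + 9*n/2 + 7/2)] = 4*((5 - 6*n)*(2*n^2 + 9*n + 7) + (n - 7)*(4*n + 9)^2)/(2*n^2 + 9*n + 7)^3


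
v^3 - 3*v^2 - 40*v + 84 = (v - 7)*(v - 2)*(v + 6)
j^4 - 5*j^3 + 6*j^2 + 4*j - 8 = (j - 2)^3*(j + 1)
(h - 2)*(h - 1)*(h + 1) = h^3 - 2*h^2 - h + 2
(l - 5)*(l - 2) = l^2 - 7*l + 10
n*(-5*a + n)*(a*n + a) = -5*a^2*n^2 - 5*a^2*n + a*n^3 + a*n^2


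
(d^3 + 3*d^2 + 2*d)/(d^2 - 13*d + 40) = d*(d^2 + 3*d + 2)/(d^2 - 13*d + 40)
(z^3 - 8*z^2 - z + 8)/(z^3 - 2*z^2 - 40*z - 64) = (z^2 - 1)/(z^2 + 6*z + 8)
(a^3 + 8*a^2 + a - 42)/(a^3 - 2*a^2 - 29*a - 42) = (a^2 + 5*a - 14)/(a^2 - 5*a - 14)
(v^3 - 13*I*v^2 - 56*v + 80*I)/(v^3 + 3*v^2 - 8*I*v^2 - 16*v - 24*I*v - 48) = (v - 5*I)/(v + 3)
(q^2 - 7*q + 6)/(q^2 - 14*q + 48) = (q - 1)/(q - 8)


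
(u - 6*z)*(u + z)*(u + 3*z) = u^3 - 2*u^2*z - 21*u*z^2 - 18*z^3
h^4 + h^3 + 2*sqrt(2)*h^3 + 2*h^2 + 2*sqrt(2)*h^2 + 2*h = h*(h + 1)*(h + sqrt(2))^2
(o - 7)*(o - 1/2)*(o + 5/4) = o^3 - 25*o^2/4 - 47*o/8 + 35/8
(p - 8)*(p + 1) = p^2 - 7*p - 8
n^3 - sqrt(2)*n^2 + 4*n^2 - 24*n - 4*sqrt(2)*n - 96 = (n + 4)*(n - 4*sqrt(2))*(n + 3*sqrt(2))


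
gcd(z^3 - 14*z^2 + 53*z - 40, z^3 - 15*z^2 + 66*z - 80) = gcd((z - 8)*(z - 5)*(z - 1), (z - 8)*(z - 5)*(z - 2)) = z^2 - 13*z + 40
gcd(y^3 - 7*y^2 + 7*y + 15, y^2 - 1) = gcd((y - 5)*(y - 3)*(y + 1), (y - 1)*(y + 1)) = y + 1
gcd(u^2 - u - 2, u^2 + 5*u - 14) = u - 2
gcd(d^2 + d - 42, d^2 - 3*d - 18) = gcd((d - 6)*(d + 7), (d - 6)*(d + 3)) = d - 6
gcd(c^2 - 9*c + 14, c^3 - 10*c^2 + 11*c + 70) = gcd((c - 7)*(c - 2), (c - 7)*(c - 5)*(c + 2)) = c - 7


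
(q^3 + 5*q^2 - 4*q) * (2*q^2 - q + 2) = 2*q^5 + 9*q^4 - 11*q^3 + 14*q^2 - 8*q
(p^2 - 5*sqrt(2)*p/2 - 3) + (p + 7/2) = p^2 - 5*sqrt(2)*p/2 + p + 1/2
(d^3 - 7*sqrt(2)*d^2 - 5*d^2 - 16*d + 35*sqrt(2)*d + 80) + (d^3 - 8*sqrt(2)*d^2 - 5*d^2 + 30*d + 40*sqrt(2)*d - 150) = 2*d^3 - 15*sqrt(2)*d^2 - 10*d^2 + 14*d + 75*sqrt(2)*d - 70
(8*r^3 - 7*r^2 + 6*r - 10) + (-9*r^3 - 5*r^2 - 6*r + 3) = -r^3 - 12*r^2 - 7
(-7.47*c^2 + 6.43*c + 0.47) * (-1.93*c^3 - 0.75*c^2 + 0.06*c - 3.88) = 14.4171*c^5 - 6.8074*c^4 - 6.1778*c^3 + 29.0169*c^2 - 24.9202*c - 1.8236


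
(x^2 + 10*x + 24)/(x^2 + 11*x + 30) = (x + 4)/(x + 5)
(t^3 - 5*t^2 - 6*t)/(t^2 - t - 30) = t*(t + 1)/(t + 5)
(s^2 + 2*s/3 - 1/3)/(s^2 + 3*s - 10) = (3*s^2 + 2*s - 1)/(3*(s^2 + 3*s - 10))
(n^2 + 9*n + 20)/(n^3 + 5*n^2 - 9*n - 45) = (n + 4)/(n^2 - 9)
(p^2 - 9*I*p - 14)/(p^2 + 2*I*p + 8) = (p - 7*I)/(p + 4*I)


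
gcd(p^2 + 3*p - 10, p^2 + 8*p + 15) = p + 5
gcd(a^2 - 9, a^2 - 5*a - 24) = a + 3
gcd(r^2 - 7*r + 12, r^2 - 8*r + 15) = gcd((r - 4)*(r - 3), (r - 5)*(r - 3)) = r - 3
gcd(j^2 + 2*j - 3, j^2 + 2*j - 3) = j^2 + 2*j - 3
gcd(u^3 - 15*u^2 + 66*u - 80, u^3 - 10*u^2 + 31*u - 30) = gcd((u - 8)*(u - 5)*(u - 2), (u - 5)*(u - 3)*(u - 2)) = u^2 - 7*u + 10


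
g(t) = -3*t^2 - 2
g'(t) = -6*t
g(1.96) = -13.52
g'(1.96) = -11.76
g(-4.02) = -50.48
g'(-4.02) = 24.12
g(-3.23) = -33.30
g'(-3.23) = 19.38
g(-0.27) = -2.22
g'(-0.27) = 1.62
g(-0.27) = -2.22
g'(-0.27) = 1.62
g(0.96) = -4.76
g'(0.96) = -5.76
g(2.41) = -19.42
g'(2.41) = -14.46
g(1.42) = -8.05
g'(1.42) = -8.52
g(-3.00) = -29.00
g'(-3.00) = 18.00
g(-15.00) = -677.00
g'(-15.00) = 90.00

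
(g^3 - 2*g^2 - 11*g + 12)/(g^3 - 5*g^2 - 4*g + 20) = (g^3 - 2*g^2 - 11*g + 12)/(g^3 - 5*g^2 - 4*g + 20)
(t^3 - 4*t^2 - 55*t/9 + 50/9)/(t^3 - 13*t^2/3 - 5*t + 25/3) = (t - 2/3)/(t - 1)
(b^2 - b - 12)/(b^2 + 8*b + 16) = (b^2 - b - 12)/(b^2 + 8*b + 16)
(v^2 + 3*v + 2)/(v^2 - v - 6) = (v + 1)/(v - 3)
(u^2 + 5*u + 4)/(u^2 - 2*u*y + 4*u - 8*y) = (-u - 1)/(-u + 2*y)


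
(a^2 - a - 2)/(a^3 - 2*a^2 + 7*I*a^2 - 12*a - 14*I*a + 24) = (a + 1)/(a^2 + 7*I*a - 12)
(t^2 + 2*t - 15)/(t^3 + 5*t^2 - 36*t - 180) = (t - 3)/(t^2 - 36)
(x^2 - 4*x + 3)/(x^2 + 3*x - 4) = (x - 3)/(x + 4)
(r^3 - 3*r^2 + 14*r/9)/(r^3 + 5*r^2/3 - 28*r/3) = (r - 2/3)/(r + 4)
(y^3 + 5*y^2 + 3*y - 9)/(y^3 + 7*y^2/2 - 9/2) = 2*(y + 3)/(2*y + 3)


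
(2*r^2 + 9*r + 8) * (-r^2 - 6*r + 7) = -2*r^4 - 21*r^3 - 48*r^2 + 15*r + 56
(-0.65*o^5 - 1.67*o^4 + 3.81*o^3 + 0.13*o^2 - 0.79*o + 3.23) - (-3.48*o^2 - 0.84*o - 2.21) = -0.65*o^5 - 1.67*o^4 + 3.81*o^3 + 3.61*o^2 + 0.0499999999999999*o + 5.44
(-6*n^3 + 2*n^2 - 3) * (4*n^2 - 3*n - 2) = -24*n^5 + 26*n^4 + 6*n^3 - 16*n^2 + 9*n + 6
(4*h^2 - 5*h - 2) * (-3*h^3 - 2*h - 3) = -12*h^5 + 15*h^4 - 2*h^3 - 2*h^2 + 19*h + 6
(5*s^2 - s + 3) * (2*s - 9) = 10*s^3 - 47*s^2 + 15*s - 27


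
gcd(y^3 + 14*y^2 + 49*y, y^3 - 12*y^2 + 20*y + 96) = 1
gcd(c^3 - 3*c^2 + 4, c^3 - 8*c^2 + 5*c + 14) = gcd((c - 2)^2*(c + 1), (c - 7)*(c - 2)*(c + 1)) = c^2 - c - 2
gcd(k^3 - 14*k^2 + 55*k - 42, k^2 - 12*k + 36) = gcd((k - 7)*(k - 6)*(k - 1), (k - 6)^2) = k - 6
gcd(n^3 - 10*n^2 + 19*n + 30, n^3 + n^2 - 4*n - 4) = n + 1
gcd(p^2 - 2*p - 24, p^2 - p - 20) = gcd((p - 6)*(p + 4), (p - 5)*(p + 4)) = p + 4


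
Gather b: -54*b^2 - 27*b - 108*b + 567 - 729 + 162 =-54*b^2 - 135*b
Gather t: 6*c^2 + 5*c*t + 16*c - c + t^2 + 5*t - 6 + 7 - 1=6*c^2 + 15*c + t^2 + t*(5*c + 5)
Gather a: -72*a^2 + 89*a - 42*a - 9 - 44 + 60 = -72*a^2 + 47*a + 7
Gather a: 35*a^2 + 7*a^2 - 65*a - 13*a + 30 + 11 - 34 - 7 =42*a^2 - 78*a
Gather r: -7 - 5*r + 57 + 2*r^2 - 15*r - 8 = 2*r^2 - 20*r + 42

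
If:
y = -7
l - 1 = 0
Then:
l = 1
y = -7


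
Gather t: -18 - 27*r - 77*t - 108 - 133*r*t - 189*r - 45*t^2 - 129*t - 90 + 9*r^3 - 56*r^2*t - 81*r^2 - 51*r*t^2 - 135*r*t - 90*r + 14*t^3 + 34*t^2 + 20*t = 9*r^3 - 81*r^2 - 306*r + 14*t^3 + t^2*(-51*r - 11) + t*(-56*r^2 - 268*r - 186) - 216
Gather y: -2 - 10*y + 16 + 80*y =70*y + 14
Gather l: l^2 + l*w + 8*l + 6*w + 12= l^2 + l*(w + 8) + 6*w + 12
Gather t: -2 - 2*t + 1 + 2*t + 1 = 0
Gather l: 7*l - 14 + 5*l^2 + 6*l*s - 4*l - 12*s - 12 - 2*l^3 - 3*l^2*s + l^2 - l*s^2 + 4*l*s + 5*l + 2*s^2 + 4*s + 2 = -2*l^3 + l^2*(6 - 3*s) + l*(-s^2 + 10*s + 8) + 2*s^2 - 8*s - 24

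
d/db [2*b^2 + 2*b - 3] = 4*b + 2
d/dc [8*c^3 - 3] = 24*c^2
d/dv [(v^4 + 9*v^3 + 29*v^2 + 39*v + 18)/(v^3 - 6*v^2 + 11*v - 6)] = (v^6 - 12*v^5 - 50*v^4 + 96*v^3 + 337*v^2 - 132*v - 432)/(v^6 - 12*v^5 + 58*v^4 - 144*v^3 + 193*v^2 - 132*v + 36)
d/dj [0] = 0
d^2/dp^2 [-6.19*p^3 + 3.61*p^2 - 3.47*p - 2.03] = 7.22 - 37.14*p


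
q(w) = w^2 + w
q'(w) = 2*w + 1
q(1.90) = 5.51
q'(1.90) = 4.80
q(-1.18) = 0.21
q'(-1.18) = -1.36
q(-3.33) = 7.76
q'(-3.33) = -5.66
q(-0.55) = -0.25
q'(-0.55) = -0.10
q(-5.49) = 24.65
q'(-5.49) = -9.98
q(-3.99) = 11.93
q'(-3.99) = -6.98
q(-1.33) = 0.44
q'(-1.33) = -1.66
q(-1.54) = 0.83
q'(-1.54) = -2.08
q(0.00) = 0.00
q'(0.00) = 1.00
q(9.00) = 90.00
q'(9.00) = 19.00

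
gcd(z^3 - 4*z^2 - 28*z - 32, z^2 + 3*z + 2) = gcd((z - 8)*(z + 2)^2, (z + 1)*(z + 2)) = z + 2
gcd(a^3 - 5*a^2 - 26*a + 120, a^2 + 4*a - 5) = a + 5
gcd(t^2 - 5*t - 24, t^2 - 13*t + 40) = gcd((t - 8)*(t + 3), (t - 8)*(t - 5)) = t - 8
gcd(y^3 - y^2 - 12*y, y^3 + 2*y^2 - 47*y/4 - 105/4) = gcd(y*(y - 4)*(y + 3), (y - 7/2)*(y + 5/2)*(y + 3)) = y + 3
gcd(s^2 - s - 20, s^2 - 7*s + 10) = s - 5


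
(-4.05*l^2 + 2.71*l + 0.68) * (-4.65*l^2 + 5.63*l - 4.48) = 18.8325*l^4 - 35.403*l^3 + 30.2393*l^2 - 8.3124*l - 3.0464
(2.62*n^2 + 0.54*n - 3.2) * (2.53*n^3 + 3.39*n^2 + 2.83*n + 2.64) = 6.6286*n^5 + 10.248*n^4 + 1.1492*n^3 - 2.403*n^2 - 7.6304*n - 8.448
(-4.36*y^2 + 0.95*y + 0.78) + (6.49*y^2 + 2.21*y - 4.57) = 2.13*y^2 + 3.16*y - 3.79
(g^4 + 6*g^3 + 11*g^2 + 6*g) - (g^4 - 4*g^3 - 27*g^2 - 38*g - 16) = 10*g^3 + 38*g^2 + 44*g + 16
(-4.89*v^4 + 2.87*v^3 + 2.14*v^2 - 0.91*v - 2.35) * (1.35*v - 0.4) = -6.6015*v^5 + 5.8305*v^4 + 1.741*v^3 - 2.0845*v^2 - 2.8085*v + 0.94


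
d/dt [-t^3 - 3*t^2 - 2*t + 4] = -3*t^2 - 6*t - 2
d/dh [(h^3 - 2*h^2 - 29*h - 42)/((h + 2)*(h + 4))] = (h^2 + 8*h + 5)/(h^2 + 8*h + 16)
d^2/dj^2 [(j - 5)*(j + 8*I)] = 2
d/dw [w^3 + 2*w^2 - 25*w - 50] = 3*w^2 + 4*w - 25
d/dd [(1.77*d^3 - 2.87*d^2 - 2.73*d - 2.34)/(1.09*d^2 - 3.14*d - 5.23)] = (1.9293*d^4 - 11.1156*d^3 - 15.7838*d^2 + 35.1214*d + 6.9303)/(1.1881*d^4 - 6.8452*d^3 - 1.5418*d^2 + 32.8444*d + 27.3529)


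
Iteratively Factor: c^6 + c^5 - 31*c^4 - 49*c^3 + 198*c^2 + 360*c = (c + 2)*(c^5 - c^4 - 29*c^3 + 9*c^2 + 180*c) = (c - 3)*(c + 2)*(c^4 + 2*c^3 - 23*c^2 - 60*c) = (c - 3)*(c + 2)*(c + 4)*(c^3 - 2*c^2 - 15*c) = (c - 5)*(c - 3)*(c + 2)*(c + 4)*(c^2 + 3*c) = (c - 5)*(c - 3)*(c + 2)*(c + 3)*(c + 4)*(c)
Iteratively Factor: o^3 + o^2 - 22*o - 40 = (o + 4)*(o^2 - 3*o - 10) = (o + 2)*(o + 4)*(o - 5)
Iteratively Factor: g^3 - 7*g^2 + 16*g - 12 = (g - 2)*(g^2 - 5*g + 6) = (g - 3)*(g - 2)*(g - 2)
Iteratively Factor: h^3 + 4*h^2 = (h)*(h^2 + 4*h) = h*(h + 4)*(h)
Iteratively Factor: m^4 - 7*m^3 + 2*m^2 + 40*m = (m - 4)*(m^3 - 3*m^2 - 10*m) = (m - 5)*(m - 4)*(m^2 + 2*m) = (m - 5)*(m - 4)*(m + 2)*(m)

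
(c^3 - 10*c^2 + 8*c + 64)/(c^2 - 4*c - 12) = (c^2 - 12*c + 32)/(c - 6)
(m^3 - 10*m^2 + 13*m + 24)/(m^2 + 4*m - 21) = (m^2 - 7*m - 8)/(m + 7)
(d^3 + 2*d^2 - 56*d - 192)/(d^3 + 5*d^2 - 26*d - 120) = (d - 8)/(d - 5)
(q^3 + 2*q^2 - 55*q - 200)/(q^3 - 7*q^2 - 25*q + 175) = (q^2 - 3*q - 40)/(q^2 - 12*q + 35)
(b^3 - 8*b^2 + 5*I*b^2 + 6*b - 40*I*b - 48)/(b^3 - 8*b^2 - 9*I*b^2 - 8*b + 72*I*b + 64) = (b + 6*I)/(b - 8*I)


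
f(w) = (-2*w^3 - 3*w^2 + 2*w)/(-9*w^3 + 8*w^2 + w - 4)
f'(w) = (-6*w^2 - 6*w + 2)/(-9*w^3 + 8*w^2 + w - 4) + (27*w^2 - 16*w - 1)*(-2*w^3 - 3*w^2 + 2*w)/(-9*w^3 + 8*w^2 + w - 4)^2 = (-43*w^4 + 32*w^3 + 5*w^2 + 24*w - 8)/(81*w^6 - 144*w^5 + 46*w^4 + 88*w^3 - 63*w^2 - 8*w + 16)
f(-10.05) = 0.17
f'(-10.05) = -0.00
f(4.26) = 0.36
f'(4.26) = -0.04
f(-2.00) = 0.00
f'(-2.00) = -0.10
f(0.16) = -0.06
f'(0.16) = -0.29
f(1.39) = 0.74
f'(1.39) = -0.31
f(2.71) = 0.46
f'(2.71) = -0.11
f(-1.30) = -0.12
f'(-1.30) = -0.29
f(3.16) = 0.42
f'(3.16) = -0.08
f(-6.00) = 0.14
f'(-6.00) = -0.01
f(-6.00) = 0.14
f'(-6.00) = -0.01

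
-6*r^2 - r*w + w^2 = (-3*r + w)*(2*r + w)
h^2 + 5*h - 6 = (h - 1)*(h + 6)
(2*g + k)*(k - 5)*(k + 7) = 2*g*k^2 + 4*g*k - 70*g + k^3 + 2*k^2 - 35*k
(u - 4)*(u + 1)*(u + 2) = u^3 - u^2 - 10*u - 8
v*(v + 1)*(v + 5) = v^3 + 6*v^2 + 5*v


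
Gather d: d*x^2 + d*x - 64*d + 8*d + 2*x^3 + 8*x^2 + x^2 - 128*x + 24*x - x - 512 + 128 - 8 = d*(x^2 + x - 56) + 2*x^3 + 9*x^2 - 105*x - 392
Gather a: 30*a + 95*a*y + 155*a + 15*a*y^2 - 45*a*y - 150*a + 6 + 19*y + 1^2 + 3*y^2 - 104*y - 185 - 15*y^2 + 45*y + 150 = a*(15*y^2 + 50*y + 35) - 12*y^2 - 40*y - 28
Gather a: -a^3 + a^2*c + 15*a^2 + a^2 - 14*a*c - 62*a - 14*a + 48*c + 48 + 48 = -a^3 + a^2*(c + 16) + a*(-14*c - 76) + 48*c + 96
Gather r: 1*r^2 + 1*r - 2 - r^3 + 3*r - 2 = -r^3 + r^2 + 4*r - 4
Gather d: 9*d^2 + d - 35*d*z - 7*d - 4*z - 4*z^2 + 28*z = 9*d^2 + d*(-35*z - 6) - 4*z^2 + 24*z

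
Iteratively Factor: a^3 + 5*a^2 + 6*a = (a + 2)*(a^2 + 3*a) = a*(a + 2)*(a + 3)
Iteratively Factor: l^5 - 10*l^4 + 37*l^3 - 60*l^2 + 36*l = (l - 3)*(l^4 - 7*l^3 + 16*l^2 - 12*l) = (l - 3)*(l - 2)*(l^3 - 5*l^2 + 6*l) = l*(l - 3)*(l - 2)*(l^2 - 5*l + 6) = l*(l - 3)*(l - 2)^2*(l - 3)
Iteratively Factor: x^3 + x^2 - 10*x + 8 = (x + 4)*(x^2 - 3*x + 2) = (x - 2)*(x + 4)*(x - 1)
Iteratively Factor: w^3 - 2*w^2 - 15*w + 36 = (w - 3)*(w^2 + w - 12) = (w - 3)^2*(w + 4)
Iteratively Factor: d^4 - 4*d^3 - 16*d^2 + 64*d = (d + 4)*(d^3 - 8*d^2 + 16*d) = d*(d + 4)*(d^2 - 8*d + 16) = d*(d - 4)*(d + 4)*(d - 4)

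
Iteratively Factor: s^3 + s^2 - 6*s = (s - 2)*(s^2 + 3*s) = (s - 2)*(s + 3)*(s)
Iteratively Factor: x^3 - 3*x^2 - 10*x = (x + 2)*(x^2 - 5*x) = (x - 5)*(x + 2)*(x)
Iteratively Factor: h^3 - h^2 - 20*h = (h)*(h^2 - h - 20) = h*(h + 4)*(h - 5)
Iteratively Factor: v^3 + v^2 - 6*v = (v)*(v^2 + v - 6) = v*(v - 2)*(v + 3)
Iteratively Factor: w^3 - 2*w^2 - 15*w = (w)*(w^2 - 2*w - 15) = w*(w - 5)*(w + 3)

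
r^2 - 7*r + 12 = (r - 4)*(r - 3)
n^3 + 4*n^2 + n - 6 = (n - 1)*(n + 2)*(n + 3)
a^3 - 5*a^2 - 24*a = a*(a - 8)*(a + 3)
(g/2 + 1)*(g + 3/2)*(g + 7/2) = g^3/2 + 7*g^2/2 + 61*g/8 + 21/4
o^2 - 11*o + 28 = (o - 7)*(o - 4)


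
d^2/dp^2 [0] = 0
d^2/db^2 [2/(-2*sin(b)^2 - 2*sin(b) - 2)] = (4*sin(b)^3 + 3*sin(b)^2 - 9*sin(b) - 7)*sin(b)/(sin(b)^2 + sin(b) + 1)^3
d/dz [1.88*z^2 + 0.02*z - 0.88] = 3.76*z + 0.02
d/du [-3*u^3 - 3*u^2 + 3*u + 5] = -9*u^2 - 6*u + 3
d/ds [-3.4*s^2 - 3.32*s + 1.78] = -6.8*s - 3.32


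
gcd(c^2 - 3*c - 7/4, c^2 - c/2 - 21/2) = c - 7/2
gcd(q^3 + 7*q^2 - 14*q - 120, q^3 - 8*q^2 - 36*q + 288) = q + 6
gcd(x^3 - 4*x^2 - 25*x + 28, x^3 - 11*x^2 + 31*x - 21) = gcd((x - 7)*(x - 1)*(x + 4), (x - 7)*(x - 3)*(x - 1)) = x^2 - 8*x + 7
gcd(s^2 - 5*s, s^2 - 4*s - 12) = 1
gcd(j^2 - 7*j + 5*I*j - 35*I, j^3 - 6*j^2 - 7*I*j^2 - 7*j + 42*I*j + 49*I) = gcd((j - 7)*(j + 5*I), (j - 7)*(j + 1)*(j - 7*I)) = j - 7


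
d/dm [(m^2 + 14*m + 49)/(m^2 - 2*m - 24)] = 2*(-8*m^2 - 73*m - 119)/(m^4 - 4*m^3 - 44*m^2 + 96*m + 576)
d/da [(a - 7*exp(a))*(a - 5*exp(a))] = -12*a*exp(a) + 2*a + 70*exp(2*a) - 12*exp(a)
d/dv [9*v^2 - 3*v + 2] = 18*v - 3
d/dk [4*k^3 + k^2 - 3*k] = 12*k^2 + 2*k - 3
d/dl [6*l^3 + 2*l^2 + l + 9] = 18*l^2 + 4*l + 1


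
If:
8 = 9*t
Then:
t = 8/9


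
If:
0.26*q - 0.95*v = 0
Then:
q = 3.65384615384615*v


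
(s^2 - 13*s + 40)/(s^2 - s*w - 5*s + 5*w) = (s - 8)/(s - w)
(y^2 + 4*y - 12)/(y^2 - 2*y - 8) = (-y^2 - 4*y + 12)/(-y^2 + 2*y + 8)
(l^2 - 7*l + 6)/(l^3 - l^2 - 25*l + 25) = (l - 6)/(l^2 - 25)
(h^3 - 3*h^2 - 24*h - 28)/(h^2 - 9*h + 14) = (h^2 + 4*h + 4)/(h - 2)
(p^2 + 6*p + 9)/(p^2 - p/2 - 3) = 2*(p^2 + 6*p + 9)/(2*p^2 - p - 6)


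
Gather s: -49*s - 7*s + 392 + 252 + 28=672 - 56*s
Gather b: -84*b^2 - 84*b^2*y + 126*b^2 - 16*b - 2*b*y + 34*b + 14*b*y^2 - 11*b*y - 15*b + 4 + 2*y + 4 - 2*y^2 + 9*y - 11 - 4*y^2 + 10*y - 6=b^2*(42 - 84*y) + b*(14*y^2 - 13*y + 3) - 6*y^2 + 21*y - 9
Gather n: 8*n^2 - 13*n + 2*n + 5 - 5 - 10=8*n^2 - 11*n - 10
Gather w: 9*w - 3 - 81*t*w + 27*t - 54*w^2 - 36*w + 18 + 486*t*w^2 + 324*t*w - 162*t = -135*t + w^2*(486*t - 54) + w*(243*t - 27) + 15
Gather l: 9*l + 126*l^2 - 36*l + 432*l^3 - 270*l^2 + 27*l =432*l^3 - 144*l^2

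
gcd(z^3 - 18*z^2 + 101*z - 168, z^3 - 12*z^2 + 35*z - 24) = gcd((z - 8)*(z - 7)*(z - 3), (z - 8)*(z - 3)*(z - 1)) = z^2 - 11*z + 24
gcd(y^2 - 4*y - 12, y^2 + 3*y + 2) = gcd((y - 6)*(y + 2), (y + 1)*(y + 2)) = y + 2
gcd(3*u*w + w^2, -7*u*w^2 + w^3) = w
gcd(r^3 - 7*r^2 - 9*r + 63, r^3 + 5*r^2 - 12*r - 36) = r - 3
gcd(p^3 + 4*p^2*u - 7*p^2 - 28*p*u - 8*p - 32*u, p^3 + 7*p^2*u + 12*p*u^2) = p + 4*u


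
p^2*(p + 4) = p^3 + 4*p^2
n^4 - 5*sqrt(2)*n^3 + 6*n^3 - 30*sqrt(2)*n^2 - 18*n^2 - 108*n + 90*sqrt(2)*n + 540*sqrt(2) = (n + 6)*(n - 5*sqrt(2))*(n - 3*sqrt(2))*(n + 3*sqrt(2))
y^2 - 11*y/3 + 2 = (y - 3)*(y - 2/3)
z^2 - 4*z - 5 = (z - 5)*(z + 1)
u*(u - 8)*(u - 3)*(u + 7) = u^4 - 4*u^3 - 53*u^2 + 168*u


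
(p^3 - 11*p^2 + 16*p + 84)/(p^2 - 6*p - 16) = (p^2 - 13*p + 42)/(p - 8)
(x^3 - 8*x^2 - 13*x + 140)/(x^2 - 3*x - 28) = x - 5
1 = 1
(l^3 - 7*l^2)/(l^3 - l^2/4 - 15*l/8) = 8*l*(7 - l)/(-8*l^2 + 2*l + 15)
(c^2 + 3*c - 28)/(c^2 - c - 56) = (c - 4)/(c - 8)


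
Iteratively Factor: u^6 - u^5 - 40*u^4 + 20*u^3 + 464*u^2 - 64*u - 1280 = (u - 2)*(u^5 + u^4 - 38*u^3 - 56*u^2 + 352*u + 640) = (u - 2)*(u + 4)*(u^4 - 3*u^3 - 26*u^2 + 48*u + 160) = (u - 2)*(u + 2)*(u + 4)*(u^3 - 5*u^2 - 16*u + 80) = (u - 5)*(u - 2)*(u + 2)*(u + 4)*(u^2 - 16) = (u - 5)*(u - 2)*(u + 2)*(u + 4)^2*(u - 4)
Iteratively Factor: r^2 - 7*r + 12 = (r - 3)*(r - 4)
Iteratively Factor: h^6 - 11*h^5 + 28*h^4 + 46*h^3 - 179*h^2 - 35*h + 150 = (h - 3)*(h^5 - 8*h^4 + 4*h^3 + 58*h^2 - 5*h - 50) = (h - 3)*(h - 1)*(h^4 - 7*h^3 - 3*h^2 + 55*h + 50) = (h - 3)*(h - 1)*(h + 2)*(h^3 - 9*h^2 + 15*h + 25) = (h - 5)*(h - 3)*(h - 1)*(h + 2)*(h^2 - 4*h - 5) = (h - 5)^2*(h - 3)*(h - 1)*(h + 2)*(h + 1)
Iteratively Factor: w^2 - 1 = (w + 1)*(w - 1)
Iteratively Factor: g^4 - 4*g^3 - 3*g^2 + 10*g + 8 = (g + 1)*(g^3 - 5*g^2 + 2*g + 8) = (g - 4)*(g + 1)*(g^2 - g - 2) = (g - 4)*(g - 2)*(g + 1)*(g + 1)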